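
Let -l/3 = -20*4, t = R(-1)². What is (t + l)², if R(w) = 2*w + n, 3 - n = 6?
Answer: 70225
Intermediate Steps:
n = -3 (n = 3 - 1*6 = 3 - 6 = -3)
R(w) = -3 + 2*w (R(w) = 2*w - 3 = -3 + 2*w)
t = 25 (t = (-3 + 2*(-1))² = (-3 - 2)² = (-5)² = 25)
l = 240 (l = -(-60)*4 = -3*(-80) = 240)
(t + l)² = (25 + 240)² = 265² = 70225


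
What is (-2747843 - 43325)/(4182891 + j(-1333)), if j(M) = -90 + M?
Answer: -697792/1045367 ≈ -0.66751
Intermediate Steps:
(-2747843 - 43325)/(4182891 + j(-1333)) = (-2747843 - 43325)/(4182891 + (-90 - 1333)) = -2791168/(4182891 - 1423) = -2791168/4181468 = -2791168*1/4181468 = -697792/1045367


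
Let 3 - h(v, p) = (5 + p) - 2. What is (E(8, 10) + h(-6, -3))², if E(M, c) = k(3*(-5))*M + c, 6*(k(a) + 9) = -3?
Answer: 3969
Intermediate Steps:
k(a) = -19/2 (k(a) = -9 + (⅙)*(-3) = -9 - ½ = -19/2)
E(M, c) = c - 19*M/2 (E(M, c) = -19*M/2 + c = c - 19*M/2)
h(v, p) = -p (h(v, p) = 3 - ((5 + p) - 2) = 3 - (3 + p) = 3 + (-3 - p) = -p)
(E(8, 10) + h(-6, -3))² = ((10 - 19/2*8) - 1*(-3))² = ((10 - 76) + 3)² = (-66 + 3)² = (-63)² = 3969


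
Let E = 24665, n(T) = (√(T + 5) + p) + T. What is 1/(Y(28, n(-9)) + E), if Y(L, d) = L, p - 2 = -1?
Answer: 1/24693 ≈ 4.0497e-5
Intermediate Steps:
p = 1 (p = 2 - 1 = 1)
n(T) = 1 + T + √(5 + T) (n(T) = (√(T + 5) + 1) + T = (√(5 + T) + 1) + T = (1 + √(5 + T)) + T = 1 + T + √(5 + T))
1/(Y(28, n(-9)) + E) = 1/(28 + 24665) = 1/24693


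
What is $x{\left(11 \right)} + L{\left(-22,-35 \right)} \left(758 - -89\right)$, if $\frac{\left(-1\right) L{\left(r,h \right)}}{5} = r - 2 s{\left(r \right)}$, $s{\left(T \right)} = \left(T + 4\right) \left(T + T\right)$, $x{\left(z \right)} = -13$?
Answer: $6801397$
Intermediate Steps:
$s{\left(T \right)} = 2 T \left(4 + T\right)$ ($s{\left(T \right)} = \left(4 + T\right) 2 T = 2 T \left(4 + T\right)$)
$L{\left(r,h \right)} = - 5 r + 20 r \left(4 + r\right)$ ($L{\left(r,h \right)} = - 5 \left(r - 2 \cdot 2 r \left(4 + r\right)\right) = - 5 \left(r - 4 r \left(4 + r\right)\right) = - 5 r + 20 r \left(4 + r\right)$)
$x{\left(11 \right)} + L{\left(-22,-35 \right)} \left(758 - -89\right) = -13 + 5 \left(-22\right) \left(15 + 4 \left(-22\right)\right) \left(758 - -89\right) = -13 + 5 \left(-22\right) \left(15 - 88\right) \left(758 + \left(-10 + 99\right)\right) = -13 + 5 \left(-22\right) \left(-73\right) \left(758 + 89\right) = -13 + 8030 \cdot 847 = -13 + 6801410 = 6801397$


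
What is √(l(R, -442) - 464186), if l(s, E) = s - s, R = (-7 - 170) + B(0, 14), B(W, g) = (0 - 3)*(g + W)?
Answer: I*√464186 ≈ 681.31*I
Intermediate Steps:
B(W, g) = -3*W - 3*g (B(W, g) = -3*(W + g) = -3*W - 3*g)
R = -219 (R = (-7 - 170) + (-3*0 - 3*14) = -177 + (0 - 42) = -177 - 42 = -219)
l(s, E) = 0
√(l(R, -442) - 464186) = √(0 - 464186) = √(-464186) = I*√464186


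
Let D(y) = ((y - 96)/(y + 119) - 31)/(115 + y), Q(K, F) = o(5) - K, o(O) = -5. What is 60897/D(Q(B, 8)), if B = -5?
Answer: -166675089/757 ≈ -2.2018e+5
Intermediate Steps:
Q(K, F) = -5 - K
D(y) = (-31 + (-96 + y)/(119 + y))/(115 + y) (D(y) = ((-96 + y)/(119 + y) - 31)/(115 + y) = (-31 + (-96 + y)/(119 + y))/(115 + y))
60897/D(Q(B, 8)) = 60897/((5*(-757 - 6*(-5 - 1*(-5)))/(13685 + (-5 - 1*(-5))² + 234*(-5 - 1*(-5))))) = 60897/((5*(-757 - 6*(-5 + 5))/(13685 + (-5 + 5)² + 234*(-5 + 5)))) = 60897/((5*(-757 - 6*0)/(13685 + 0² + 234*0))) = 60897/((5*(-757 + 0)/(13685 + 0 + 0))) = 60897/((5*(-757)/13685)) = 60897/((5*(1/13685)*(-757))) = 60897/(-757/2737) = 60897*(-2737/757) = -166675089/757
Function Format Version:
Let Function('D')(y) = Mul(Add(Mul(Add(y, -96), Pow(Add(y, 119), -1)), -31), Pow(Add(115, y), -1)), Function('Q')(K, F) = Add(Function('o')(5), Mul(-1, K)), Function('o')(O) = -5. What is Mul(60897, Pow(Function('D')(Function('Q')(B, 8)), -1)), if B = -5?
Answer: Rational(-166675089, 757) ≈ -2.2018e+5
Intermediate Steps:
Function('Q')(K, F) = Add(-5, Mul(-1, K))
Function('D')(y) = Mul(Pow(Add(115, y), -1), Add(-31, Mul(Pow(Add(119, y), -1), Add(-96, y)))) (Function('D')(y) = Mul(Add(Mul(Add(-96, y), Pow(Add(119, y), -1)), -31), Pow(Add(115, y), -1)) = Mul(Add(Mul(Pow(Add(119, y), -1), Add(-96, y)), -31), Pow(Add(115, y), -1)) = Mul(Add(-31, Mul(Pow(Add(119, y), -1), Add(-96, y))), Pow(Add(115, y), -1)) = Mul(Pow(Add(115, y), -1), Add(-31, Mul(Pow(Add(119, y), -1), Add(-96, y)))))
Mul(60897, Pow(Function('D')(Function('Q')(B, 8)), -1)) = Mul(60897, Pow(Mul(5, Pow(Add(13685, Pow(Add(-5, Mul(-1, -5)), 2), Mul(234, Add(-5, Mul(-1, -5)))), -1), Add(-757, Mul(-6, Add(-5, Mul(-1, -5))))), -1)) = Mul(60897, Pow(Mul(5, Pow(Add(13685, Pow(Add(-5, 5), 2), Mul(234, Add(-5, 5))), -1), Add(-757, Mul(-6, Add(-5, 5)))), -1)) = Mul(60897, Pow(Mul(5, Pow(Add(13685, Pow(0, 2), Mul(234, 0)), -1), Add(-757, Mul(-6, 0))), -1)) = Mul(60897, Pow(Mul(5, Pow(Add(13685, 0, 0), -1), Add(-757, 0)), -1)) = Mul(60897, Pow(Mul(5, Pow(13685, -1), -757), -1)) = Mul(60897, Pow(Mul(5, Rational(1, 13685), -757), -1)) = Mul(60897, Pow(Rational(-757, 2737), -1)) = Mul(60897, Rational(-2737, 757)) = Rational(-166675089, 757)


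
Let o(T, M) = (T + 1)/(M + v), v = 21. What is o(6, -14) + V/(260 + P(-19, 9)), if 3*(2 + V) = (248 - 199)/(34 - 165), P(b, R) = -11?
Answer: 97022/97857 ≈ 0.99147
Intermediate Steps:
o(T, M) = (1 + T)/(21 + M) (o(T, M) = (T + 1)/(M + 21) = (1 + T)/(21 + M))
V = -835/393 (V = -2 + ((248 - 199)/(34 - 165))/3 = -2 + (49/(-131))/3 = -2 + (49*(-1/131))/3 = -2 + (1/3)*(-49/131) = -2 - 49/393 = -835/393 ≈ -2.1247)
o(6, -14) + V/(260 + P(-19, 9)) = (1 + 6)/(21 - 14) - 835/(393*(260 - 11)) = 7/7 - 835/393/249 = (1/7)*7 - 835/393*1/249 = 1 - 835/97857 = 97022/97857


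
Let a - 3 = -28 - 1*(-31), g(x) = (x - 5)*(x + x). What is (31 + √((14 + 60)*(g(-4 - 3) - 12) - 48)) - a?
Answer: 25 + 2*√2874 ≈ 132.22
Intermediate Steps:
g(x) = 2*x*(-5 + x) (g(x) = (-5 + x)*(2*x) = 2*x*(-5 + x))
a = 6 (a = 3 + (-28 - 1*(-31)) = 3 + (-28 + 31) = 3 + 3 = 6)
(31 + √((14 + 60)*(g(-4 - 3) - 12) - 48)) - a = (31 + √((14 + 60)*(2*(-4 - 3)*(-5 + (-4 - 3)) - 12) - 48)) - 1*6 = (31 + √(74*(2*(-7)*(-5 - 7) - 12) - 48)) - 6 = (31 + √(74*(2*(-7)*(-12) - 12) - 48)) - 6 = (31 + √(74*(168 - 12) - 48)) - 6 = (31 + √(74*156 - 48)) - 6 = (31 + √(11544 - 48)) - 6 = (31 + √11496) - 6 = (31 + 2*√2874) - 6 = 25 + 2*√2874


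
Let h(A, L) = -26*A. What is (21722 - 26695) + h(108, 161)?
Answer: -7781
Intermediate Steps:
(21722 - 26695) + h(108, 161) = (21722 - 26695) - 26*108 = -4973 - 2808 = -7781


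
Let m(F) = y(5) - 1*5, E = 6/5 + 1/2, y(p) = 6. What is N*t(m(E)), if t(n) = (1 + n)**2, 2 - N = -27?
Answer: 116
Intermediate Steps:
N = 29 (N = 2 - 1*(-27) = 2 + 27 = 29)
E = 17/10 (E = 6*(1/5) + 1*(1/2) = 6/5 + 1/2 = 17/10 ≈ 1.7000)
m(F) = 1 (m(F) = 6 - 1*5 = 6 - 5 = 1)
N*t(m(E)) = 29*(1 + 1)**2 = 29*2**2 = 29*4 = 116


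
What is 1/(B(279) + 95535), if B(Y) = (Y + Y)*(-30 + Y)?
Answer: 1/234477 ≈ 4.2648e-6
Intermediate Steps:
B(Y) = 2*Y*(-30 + Y) (B(Y) = (2*Y)*(-30 + Y) = 2*Y*(-30 + Y))
1/(B(279) + 95535) = 1/(2*279*(-30 + 279) + 95535) = 1/(2*279*249 + 95535) = 1/(138942 + 95535) = 1/234477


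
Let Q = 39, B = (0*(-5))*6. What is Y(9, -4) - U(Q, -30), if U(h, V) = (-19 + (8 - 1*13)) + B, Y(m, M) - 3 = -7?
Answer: 20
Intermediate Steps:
B = 0 (B = 0*6 = 0)
Y(m, M) = -4 (Y(m, M) = 3 - 7 = -4)
U(h, V) = -24 (U(h, V) = (-19 + (8 - 1*13)) + 0 = (-19 + (8 - 13)) + 0 = (-19 - 5) + 0 = -24 + 0 = -24)
Y(9, -4) - U(Q, -30) = -4 - 1*(-24) = -4 + 24 = 20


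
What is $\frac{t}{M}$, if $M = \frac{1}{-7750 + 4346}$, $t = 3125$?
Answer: $-10637500$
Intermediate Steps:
$M = - \frac{1}{3404}$ ($M = \frac{1}{-3404} = - \frac{1}{3404} \approx -0.00029377$)
$\frac{t}{M} = \frac{3125}{- \frac{1}{3404}} = 3125 \left(-3404\right) = -10637500$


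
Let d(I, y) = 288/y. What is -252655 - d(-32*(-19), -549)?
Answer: -15411923/61 ≈ -2.5265e+5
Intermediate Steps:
-252655 - d(-32*(-19), -549) = -252655 - 288/(-549) = -252655 - 288*(-1)/549 = -252655 - 1*(-32/61) = -252655 + 32/61 = -15411923/61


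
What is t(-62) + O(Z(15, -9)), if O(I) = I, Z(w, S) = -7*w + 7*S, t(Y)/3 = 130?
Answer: 222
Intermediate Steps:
t(Y) = 390 (t(Y) = 3*130 = 390)
t(-62) + O(Z(15, -9)) = 390 + (-7*15 + 7*(-9)) = 390 + (-105 - 63) = 390 - 168 = 222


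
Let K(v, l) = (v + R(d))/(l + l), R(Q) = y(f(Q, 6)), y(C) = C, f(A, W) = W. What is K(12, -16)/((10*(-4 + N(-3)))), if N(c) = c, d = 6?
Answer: 9/1120 ≈ 0.0080357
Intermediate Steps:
R(Q) = 6
K(v, l) = (6 + v)/(2*l) (K(v, l) = (v + 6)/(l + l) = (6 + v)/((2*l)) = (6 + v)*(1/(2*l)) = (6 + v)/(2*l))
K(12, -16)/((10*(-4 + N(-3)))) = ((1/2)*(6 + 12)/(-16))/((10*(-4 - 3))) = ((1/2)*(-1/16)*18)/((10*(-7))) = -9/16/(-70) = -9/16*(-1/70) = 9/1120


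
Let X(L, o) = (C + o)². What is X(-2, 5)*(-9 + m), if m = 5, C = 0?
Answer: -100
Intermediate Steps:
X(L, o) = o² (X(L, o) = (0 + o)² = o²)
X(-2, 5)*(-9 + m) = 5²*(-9 + 5) = 25*(-4) = -100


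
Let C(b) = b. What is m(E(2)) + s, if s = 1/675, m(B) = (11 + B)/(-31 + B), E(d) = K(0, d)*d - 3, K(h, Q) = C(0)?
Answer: -2683/11475 ≈ -0.23381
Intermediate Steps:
K(h, Q) = 0
E(d) = -3 (E(d) = 0*d - 3 = 0 - 3 = -3)
m(B) = (11 + B)/(-31 + B)
s = 1/675 ≈ 0.0014815
m(E(2)) + s = (11 - 3)/(-31 - 3) + 1/675 = 8/(-34) + 1/675 = -1/34*8 + 1/675 = -4/17 + 1/675 = -2683/11475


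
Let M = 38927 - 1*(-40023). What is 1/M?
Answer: 1/78950 ≈ 1.2666e-5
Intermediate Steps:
M = 78950 (M = 38927 + 40023 = 78950)
1/M = 1/78950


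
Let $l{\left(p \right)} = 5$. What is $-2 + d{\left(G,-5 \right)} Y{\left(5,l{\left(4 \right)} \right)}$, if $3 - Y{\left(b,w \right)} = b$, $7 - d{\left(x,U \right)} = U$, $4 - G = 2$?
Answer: $-26$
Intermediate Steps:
$G = 2$ ($G = 4 - 2 = 2$)
$d{\left(x,U \right)} = 7 - U$
$Y{\left(b,w \right)} = 3 - b$
$-2 + d{\left(G,-5 \right)} Y{\left(5,l{\left(4 \right)} \right)} = -2 + \left(7 - -5\right) \left(3 - 5\right) = -2 + \left(7 + 5\right) \left(3 - 5\right) = -2 + 12 \left(-2\right) = -2 - 24 = -26$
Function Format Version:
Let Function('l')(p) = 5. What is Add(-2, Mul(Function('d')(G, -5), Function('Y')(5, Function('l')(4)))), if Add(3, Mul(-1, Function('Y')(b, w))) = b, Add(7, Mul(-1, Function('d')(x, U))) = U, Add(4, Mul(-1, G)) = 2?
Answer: -26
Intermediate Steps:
G = 2 (G = Add(4, Mul(-1, 2)) = Add(4, -2) = 2)
Function('d')(x, U) = Add(7, Mul(-1, U))
Function('Y')(b, w) = Add(3, Mul(-1, b))
Add(-2, Mul(Function('d')(G, -5), Function('Y')(5, Function('l')(4)))) = Add(-2, Mul(Add(7, Mul(-1, -5)), Add(3, Mul(-1, 5)))) = Add(-2, Mul(Add(7, 5), Add(3, -5))) = Add(-2, Mul(12, -2)) = Add(-2, -24) = -26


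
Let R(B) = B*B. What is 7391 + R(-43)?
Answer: 9240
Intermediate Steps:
R(B) = B²
7391 + R(-43) = 7391 + (-43)² = 7391 + 1849 = 9240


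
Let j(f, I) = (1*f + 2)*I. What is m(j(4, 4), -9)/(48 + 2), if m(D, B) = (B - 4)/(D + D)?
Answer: -13/2400 ≈ -0.0054167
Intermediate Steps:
j(f, I) = I*(2 + f) (j(f, I) = (f + 2)*I = (2 + f)*I = I*(2 + f))
m(D, B) = (-4 + B)/(2*D) (m(D, B) = (-4 + B)/((2*D)) = (-4 + B)*(1/(2*D)) = (-4 + B)/(2*D))
m(j(4, 4), -9)/(48 + 2) = ((-4 - 9)/(2*((4*(2 + 4)))))/(48 + 2) = ((1/2)*(-13)/(4*6))/50 = ((1/2)*(-13)/24)/50 = ((1/2)*(1/24)*(-13))/50 = (1/50)*(-13/48) = -13/2400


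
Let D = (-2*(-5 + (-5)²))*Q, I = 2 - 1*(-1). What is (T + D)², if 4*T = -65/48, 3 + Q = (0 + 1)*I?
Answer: 4225/36864 ≈ 0.11461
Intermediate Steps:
I = 3 (I = 2 + 1 = 3)
Q = 0 (Q = -3 + (0 + 1)*3 = -3 + 1*3 = -3 + 3 = 0)
T = -65/192 (T = (-65/48)/4 = (-65*1/48)/4 = (¼)*(-65/48) = -65/192 ≈ -0.33854)
D = 0 (D = -2*(-5 + (-5)²)*0 = -2*(-5 + 25)*0 = -2*20*0 = -40*0 = 0)
(T + D)² = (-65/192 + 0)² = (-65/192)² = 4225/36864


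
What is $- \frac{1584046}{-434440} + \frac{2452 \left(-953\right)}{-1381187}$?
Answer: $\frac{1601522009621}{300021440140} \approx 5.338$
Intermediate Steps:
$- \frac{1584046}{-434440} + \frac{2452 \left(-953\right)}{-1381187} = \left(-1584046\right) \left(- \frac{1}{434440}\right) - - \frac{2336756}{1381187} = \frac{792023}{217220} + \frac{2336756}{1381187} = \frac{1601522009621}{300021440140}$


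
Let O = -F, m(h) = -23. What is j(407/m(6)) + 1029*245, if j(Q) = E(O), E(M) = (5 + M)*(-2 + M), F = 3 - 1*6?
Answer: 252113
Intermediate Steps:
F = -3 (F = 3 - 6 = -3)
O = 3 (O = -1*(-3) = 3)
E(M) = (-2 + M)*(5 + M)
j(Q) = 8 (j(Q) = -10 + 3² + 3*3 = -10 + 9 + 9 = 8)
j(407/m(6)) + 1029*245 = 8 + 1029*245 = 8 + 252105 = 252113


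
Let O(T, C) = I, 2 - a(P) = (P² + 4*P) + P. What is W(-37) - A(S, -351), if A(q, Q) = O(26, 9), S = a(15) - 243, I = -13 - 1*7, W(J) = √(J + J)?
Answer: 20 + I*√74 ≈ 20.0 + 8.6023*I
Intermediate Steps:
W(J) = √2*√J (W(J) = √(2*J) = √2*√J)
a(P) = 2 - P² - 5*P (a(P) = 2 - ((P² + 4*P) + P) = 2 - (P² + 5*P) = 2 + (-P² - 5*P) = 2 - P² - 5*P)
I = -20 (I = -13 - 7 = -20)
S = -541 (S = (2 - 1*15² - 5*15) - 243 = (2 - 1*225 - 75) - 243 = (2 - 225 - 75) - 243 = -298 - 243 = -541)
O(T, C) = -20
A(q, Q) = -20
W(-37) - A(S, -351) = √2*√(-37) - 1*(-20) = √2*(I*√37) + 20 = I*√74 + 20 = 20 + I*√74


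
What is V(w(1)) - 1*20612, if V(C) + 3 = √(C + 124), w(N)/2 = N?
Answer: -20615 + 3*√14 ≈ -20604.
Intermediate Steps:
w(N) = 2*N
V(C) = -3 + √(124 + C) (V(C) = -3 + √(C + 124) = -3 + √(124 + C))
V(w(1)) - 1*20612 = (-3 + √(124 + 2*1)) - 1*20612 = (-3 + √(124 + 2)) - 20612 = (-3 + √126) - 20612 = (-3 + 3*√14) - 20612 = -20615 + 3*√14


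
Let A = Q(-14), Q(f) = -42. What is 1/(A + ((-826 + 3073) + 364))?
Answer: 1/2569 ≈ 0.00038926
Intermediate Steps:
A = -42
1/(A + ((-826 + 3073) + 364)) = 1/(-42 + ((-826 + 3073) + 364)) = 1/(-42 + (2247 + 364)) = 1/(-42 + 2611) = 1/2569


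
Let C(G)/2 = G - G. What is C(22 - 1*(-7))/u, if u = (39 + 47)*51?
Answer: 0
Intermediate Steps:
C(G) = 0 (C(G) = 2*(G - G) = 2*0 = 0)
u = 4386 (u = 86*51 = 4386)
C(22 - 1*(-7))/u = 0/4386 = 0*(1/4386) = 0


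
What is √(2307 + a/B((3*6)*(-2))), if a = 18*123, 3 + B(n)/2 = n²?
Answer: √428709666/431 ≈ 48.040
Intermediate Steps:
B(n) = -6 + 2*n²
a = 2214
√(2307 + a/B((3*6)*(-2))) = √(2307 + 2214/(-6 + 2*((3*6)*(-2))²)) = √(2307 + 2214/(-6 + 2*(18*(-2))²)) = √(2307 + 2214/(-6 + 2*(-36)²)) = √(2307 + 2214/(-6 + 2*1296)) = √(2307 + 2214/(-6 + 2592)) = √(2307 + 2214/2586) = √(2307 + 2214*(1/2586)) = √(2307 + 369/431) = √(994686/431) = √428709666/431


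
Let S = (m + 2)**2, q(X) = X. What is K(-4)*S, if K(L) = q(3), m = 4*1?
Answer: 108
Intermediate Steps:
m = 4
K(L) = 3
S = 36 (S = (4 + 2)**2 = 6**2 = 36)
K(-4)*S = 3*36 = 108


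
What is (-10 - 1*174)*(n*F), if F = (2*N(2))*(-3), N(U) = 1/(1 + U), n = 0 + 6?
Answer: 2208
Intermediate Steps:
n = 6
F = -2 (F = (2/(1 + 2))*(-3) = (2/3)*(-3) = (2*(⅓))*(-3) = (⅔)*(-3) = -2)
(-10 - 1*174)*(n*F) = (-10 - 1*174)*(6*(-2)) = (-10 - 174)*(-12) = -184*(-12) = 2208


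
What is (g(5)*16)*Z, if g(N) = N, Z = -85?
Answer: -6800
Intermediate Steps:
(g(5)*16)*Z = (5*16)*(-85) = 80*(-85) = -6800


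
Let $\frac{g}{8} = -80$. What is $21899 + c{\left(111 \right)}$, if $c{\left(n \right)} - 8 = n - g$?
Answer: $22658$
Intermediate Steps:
$g = -640$ ($g = 8 \left(-80\right) = -640$)
$c{\left(n \right)} = 648 + n$ ($c{\left(n \right)} = 8 + \left(n - -640\right) = 8 + \left(n + 640\right) = 8 + \left(640 + n\right) = 648 + n$)
$21899 + c{\left(111 \right)} = 21899 + \left(648 + 111\right) = 21899 + 759 = 22658$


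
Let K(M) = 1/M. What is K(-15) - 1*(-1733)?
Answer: 25994/15 ≈ 1732.9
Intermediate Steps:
K(-15) - 1*(-1733) = 1/(-15) - 1*(-1733) = -1/15 + 1733 = 25994/15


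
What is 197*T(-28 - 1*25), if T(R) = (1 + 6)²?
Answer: 9653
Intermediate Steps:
T(R) = 49 (T(R) = 7² = 49)
197*T(-28 - 1*25) = 197*49 = 9653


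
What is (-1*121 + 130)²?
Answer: 81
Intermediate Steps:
(-1*121 + 130)² = (-121 + 130)² = 9² = 81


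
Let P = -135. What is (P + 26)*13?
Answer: -1417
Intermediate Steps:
(P + 26)*13 = (-135 + 26)*13 = -109*13 = -1417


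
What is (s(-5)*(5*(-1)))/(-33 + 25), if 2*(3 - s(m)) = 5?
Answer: 5/16 ≈ 0.31250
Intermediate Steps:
s(m) = ½ (s(m) = 3 - ½*5 = 3 - 5/2 = ½)
(s(-5)*(5*(-1)))/(-33 + 25) = ((5*(-1))/2)/(-33 + 25) = ((½)*(-5))/(-8) = -5/2*(-⅛) = 5/16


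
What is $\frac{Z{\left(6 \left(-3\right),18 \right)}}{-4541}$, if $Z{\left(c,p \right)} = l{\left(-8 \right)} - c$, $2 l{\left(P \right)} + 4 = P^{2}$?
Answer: $- \frac{48}{4541} \approx -0.01057$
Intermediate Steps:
$l{\left(P \right)} = -2 + \frac{P^{2}}{2}$
$Z{\left(c,p \right)} = 30 - c$ ($Z{\left(c,p \right)} = \left(-2 + \frac{\left(-8\right)^{2}}{2}\right) - c = \left(-2 + \frac{1}{2} \cdot 64\right) - c = \left(-2 + 32\right) - c = 30 - c$)
$\frac{Z{\left(6 \left(-3\right),18 \right)}}{-4541} = \frac{30 - 6 \left(-3\right)}{-4541} = \left(30 - -18\right) \left(- \frac{1}{4541}\right) = \left(30 + 18\right) \left(- \frac{1}{4541}\right) = 48 \left(- \frac{1}{4541}\right) = - \frac{48}{4541}$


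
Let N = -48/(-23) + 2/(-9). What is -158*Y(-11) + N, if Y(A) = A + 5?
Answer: 196622/207 ≈ 949.86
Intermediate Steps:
Y(A) = 5 + A
N = 386/207 (N = -48*(-1/23) + 2*(-1/9) = 48/23 - 2/9 = 386/207 ≈ 1.8647)
-158*Y(-11) + N = -158*(5 - 11) + 386/207 = -158*(-6) + 386/207 = 948 + 386/207 = 196622/207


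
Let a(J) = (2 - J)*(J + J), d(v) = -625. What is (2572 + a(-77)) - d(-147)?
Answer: -8969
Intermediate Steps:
a(J) = 2*J*(2 - J) (a(J) = (2 - J)*(2*J) = 2*J*(2 - J))
(2572 + a(-77)) - d(-147) = (2572 + 2*(-77)*(2 - 1*(-77))) - 1*(-625) = (2572 + 2*(-77)*(2 + 77)) + 625 = (2572 + 2*(-77)*79) + 625 = (2572 - 12166) + 625 = -9594 + 625 = -8969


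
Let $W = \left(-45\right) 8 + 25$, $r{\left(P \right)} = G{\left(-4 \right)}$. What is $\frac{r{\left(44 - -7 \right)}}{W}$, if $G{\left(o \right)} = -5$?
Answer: $\frac{1}{67} \approx 0.014925$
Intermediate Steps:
$r{\left(P \right)} = -5$
$W = -335$ ($W = -360 + 25 = -335$)
$\frac{r{\left(44 - -7 \right)}}{W} = - \frac{5}{-335} = \left(-5\right) \left(- \frac{1}{335}\right) = \frac{1}{67}$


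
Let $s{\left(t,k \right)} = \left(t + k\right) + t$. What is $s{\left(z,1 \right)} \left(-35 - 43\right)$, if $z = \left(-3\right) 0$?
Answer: $-78$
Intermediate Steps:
$z = 0$
$s{\left(t,k \right)} = k + 2 t$ ($s{\left(t,k \right)} = \left(k + t\right) + t = k + 2 t$)
$s{\left(z,1 \right)} \left(-35 - 43\right) = \left(1 + 2 \cdot 0\right) \left(-35 - 43\right) = \left(1 + 0\right) \left(-35 - 43\right) = 1 \left(-78\right) = -78$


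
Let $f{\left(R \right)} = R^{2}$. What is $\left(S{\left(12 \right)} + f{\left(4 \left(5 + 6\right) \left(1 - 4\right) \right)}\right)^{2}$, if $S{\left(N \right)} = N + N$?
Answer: $304432704$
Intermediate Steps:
$S{\left(N \right)} = 2 N$
$\left(S{\left(12 \right)} + f{\left(4 \left(5 + 6\right) \left(1 - 4\right) \right)}\right)^{2} = \left(2 \cdot 12 + \left(4 \left(5 + 6\right) \left(1 - 4\right)\right)^{2}\right)^{2} = \left(24 + \left(4 \cdot 11 \left(-3\right)\right)^{2}\right)^{2} = \left(24 + \left(4 \left(-33\right)\right)^{2}\right)^{2} = \left(24 + \left(-132\right)^{2}\right)^{2} = \left(24 + 17424\right)^{2} = 17448^{2} = 304432704$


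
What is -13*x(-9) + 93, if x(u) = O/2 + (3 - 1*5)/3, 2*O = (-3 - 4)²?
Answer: -691/12 ≈ -57.583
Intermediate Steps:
O = 49/2 (O = (-3 - 4)²/2 = (½)*(-7)² = (½)*49 = 49/2 ≈ 24.500)
x(u) = 139/12 (x(u) = (49/2)/2 + (3 - 1*5)/3 = (49/2)*(½) + (3 - 5)*(⅓) = 49/4 - 2*⅓ = 49/4 - ⅔ = 139/12)
-13*x(-9) + 93 = -13*139/12 + 93 = -1807/12 + 93 = -691/12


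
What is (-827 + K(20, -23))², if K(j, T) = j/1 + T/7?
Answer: 32171584/49 ≈ 6.5656e+5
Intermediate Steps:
K(j, T) = j + T/7 (K(j, T) = j*1 + T*(⅐) = j + T/7)
(-827 + K(20, -23))² = (-827 + (20 + (⅐)*(-23)))² = (-827 + (20 - 23/7))² = (-827 + 117/7)² = (-5672/7)² = 32171584/49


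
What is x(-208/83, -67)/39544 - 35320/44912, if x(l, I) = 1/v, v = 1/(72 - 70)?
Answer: -43643883/55500004 ≈ -0.78638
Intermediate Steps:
v = 1/2 ≈ 0.50000
x(l, I) = 2 (x(l, I) = 1/(1/2) = 2)
x(-208/83, -67)/39544 - 35320/44912 = 2/39544 - 35320/44912 = 2*(1/39544) - 35320*1/44912 = 1/19772 - 4415/5614 = -43643883/55500004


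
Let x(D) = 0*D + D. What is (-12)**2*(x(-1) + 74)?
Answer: 10512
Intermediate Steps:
x(D) = D (x(D) = 0 + D = D)
(-12)**2*(x(-1) + 74) = (-12)**2*(-1 + 74) = 144*73 = 10512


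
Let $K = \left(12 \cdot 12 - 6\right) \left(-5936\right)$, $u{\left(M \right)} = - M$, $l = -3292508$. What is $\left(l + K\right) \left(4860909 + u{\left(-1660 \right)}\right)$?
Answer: $-19993308255644$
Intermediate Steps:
$K = -819168$ ($K = \left(144 - 6\right) \left(-5936\right) = 138 \left(-5936\right) = -819168$)
$\left(l + K\right) \left(4860909 + u{\left(-1660 \right)}\right) = \left(-3292508 - 819168\right) \left(4860909 - -1660\right) = - 4111676 \left(4860909 + 1660\right) = \left(-4111676\right) 4862569 = -19993308255644$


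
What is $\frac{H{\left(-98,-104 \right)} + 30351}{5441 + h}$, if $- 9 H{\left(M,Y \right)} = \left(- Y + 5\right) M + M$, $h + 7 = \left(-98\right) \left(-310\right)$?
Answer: $\frac{283939}{322326} \approx 0.88091$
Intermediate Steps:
$h = 30373$ ($h = -7 - -30380 = -7 + 30380 = 30373$)
$H{\left(M,Y \right)} = - \frac{M}{9} - \frac{M \left(5 - Y\right)}{9}$ ($H{\left(M,Y \right)} = - \frac{\left(- Y + 5\right) M + M}{9} = - \frac{\left(5 - Y\right) M + M}{9} = - \frac{M \left(5 - Y\right) + M}{9} = - \frac{M + M \left(5 - Y\right)}{9} = - \frac{M}{9} - \frac{M \left(5 - Y\right)}{9}$)
$\frac{H{\left(-98,-104 \right)} + 30351}{5441 + h} = \frac{\frac{1}{9} \left(-98\right) \left(-6 - 104\right) + 30351}{5441 + 30373} = \frac{\frac{1}{9} \left(-98\right) \left(-110\right) + 30351}{35814} = \left(\frac{10780}{9} + 30351\right) \frac{1}{35814} = \frac{283939}{9} \cdot \frac{1}{35814} = \frac{283939}{322326}$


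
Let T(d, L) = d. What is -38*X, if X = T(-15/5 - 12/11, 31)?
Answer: 1710/11 ≈ 155.45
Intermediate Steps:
X = -45/11 (X = -15/5 - 12/11 = -15*⅕ - 12*1/11 = -3 - 12/11 = -45/11 ≈ -4.0909)
-38*X = -38*(-45/11) = 1710/11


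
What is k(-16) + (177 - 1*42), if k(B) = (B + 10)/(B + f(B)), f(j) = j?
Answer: 2163/16 ≈ 135.19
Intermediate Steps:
k(B) = (10 + B)/(2*B) (k(B) = (B + 10)/(B + B) = (10 + B)/((2*B)) = (10 + B)*(1/(2*B)) = (10 + B)/(2*B))
k(-16) + (177 - 1*42) = (½)*(10 - 16)/(-16) + (177 - 1*42) = (½)*(-1/16)*(-6) + (177 - 42) = 3/16 + 135 = 2163/16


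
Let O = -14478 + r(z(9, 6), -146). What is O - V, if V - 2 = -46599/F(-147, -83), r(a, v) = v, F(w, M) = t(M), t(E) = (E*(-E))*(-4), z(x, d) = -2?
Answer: -402987457/27556 ≈ -14624.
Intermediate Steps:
t(E) = 4*E² (t(E) = -E²*(-4) = 4*E²)
F(w, M) = 4*M²
V = 8513/27556 (V = 2 - 46599/(4*(-83)²) = 2 - 46599/(4*6889) = 2 - 46599/27556 = 8513/27556 ≈ 0.30893)
O = -14624 (O = -14478 - 146 = -14624)
O - V = -14624 - 1*8513/27556 = -14624 - 8513/27556 = -402987457/27556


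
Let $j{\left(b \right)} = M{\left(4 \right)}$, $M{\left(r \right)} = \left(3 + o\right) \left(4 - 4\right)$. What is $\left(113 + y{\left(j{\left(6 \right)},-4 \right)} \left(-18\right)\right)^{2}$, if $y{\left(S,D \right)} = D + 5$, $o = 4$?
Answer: $9025$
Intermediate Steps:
$M{\left(r \right)} = 0$ ($M{\left(r \right)} = \left(3 + 4\right) \left(4 - 4\right) = 7 \cdot 0 = 0$)
$j{\left(b \right)} = 0$
$y{\left(S,D \right)} = 5 + D$
$\left(113 + y{\left(j{\left(6 \right)},-4 \right)} \left(-18\right)\right)^{2} = \left(113 + \left(5 - 4\right) \left(-18\right)\right)^{2} = \left(113 + 1 \left(-18\right)\right)^{2} = \left(113 - 18\right)^{2} = 95^{2} = 9025$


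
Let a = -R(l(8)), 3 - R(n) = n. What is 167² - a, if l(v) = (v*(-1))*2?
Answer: 27908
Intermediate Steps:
l(v) = -2*v (l(v) = -v*2 = -2*v)
R(n) = 3 - n
a = -19 (a = -(3 - (-2)*8) = -(3 - 1*(-16)) = -(3 + 16) = -1*19 = -19)
167² - a = 167² - 1*(-19) = 27889 + 19 = 27908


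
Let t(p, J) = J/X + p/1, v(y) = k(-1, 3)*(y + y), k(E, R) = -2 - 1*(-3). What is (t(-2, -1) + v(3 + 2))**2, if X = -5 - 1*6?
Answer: 7921/121 ≈ 65.463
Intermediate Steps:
X = -11 (X = -5 - 6 = -11)
k(E, R) = 1 (k(E, R) = -2 + 3 = 1)
v(y) = 2*y (v(y) = 1*(y + y) = 1*(2*y) = 2*y)
t(p, J) = p - J/11 (t(p, J) = J/(-11) + p/1 = J*(-1/11) + p*1 = -J/11 + p = p - J/11)
(t(-2, -1) + v(3 + 2))**2 = ((-2 - 1/11*(-1)) + 2*(3 + 2))**2 = ((-2 + 1/11) + 2*5)**2 = (-21/11 + 10)**2 = (89/11)**2 = 7921/121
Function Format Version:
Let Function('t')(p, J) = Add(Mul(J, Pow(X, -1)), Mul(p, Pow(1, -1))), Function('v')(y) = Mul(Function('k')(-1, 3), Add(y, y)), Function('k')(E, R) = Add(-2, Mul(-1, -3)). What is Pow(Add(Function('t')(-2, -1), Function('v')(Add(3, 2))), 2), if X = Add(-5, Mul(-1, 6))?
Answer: Rational(7921, 121) ≈ 65.463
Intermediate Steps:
X = -11 (X = Add(-5, -6) = -11)
Function('k')(E, R) = 1 (Function('k')(E, R) = Add(-2, 3) = 1)
Function('v')(y) = Mul(2, y) (Function('v')(y) = Mul(1, Add(y, y)) = Mul(1, Mul(2, y)) = Mul(2, y))
Function('t')(p, J) = Add(p, Mul(Rational(-1, 11), J)) (Function('t')(p, J) = Add(Mul(J, Pow(-11, -1)), Mul(p, Pow(1, -1))) = Add(Mul(J, Rational(-1, 11)), Mul(p, 1)) = Add(Mul(Rational(-1, 11), J), p) = Add(p, Mul(Rational(-1, 11), J)))
Pow(Add(Function('t')(-2, -1), Function('v')(Add(3, 2))), 2) = Pow(Add(Add(-2, Mul(Rational(-1, 11), -1)), Mul(2, Add(3, 2))), 2) = Pow(Add(Add(-2, Rational(1, 11)), Mul(2, 5)), 2) = Pow(Add(Rational(-21, 11), 10), 2) = Pow(Rational(89, 11), 2) = Rational(7921, 121)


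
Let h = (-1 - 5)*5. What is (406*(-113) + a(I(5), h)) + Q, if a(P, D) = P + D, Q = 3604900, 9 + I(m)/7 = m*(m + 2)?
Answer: 3559174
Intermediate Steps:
I(m) = -63 + 7*m*(2 + m) (I(m) = -63 + 7*(m*(m + 2)) = -63 + 7*(m*(2 + m)) = -63 + 7*m*(2 + m))
h = -30 (h = -6*5 = -30)
a(P, D) = D + P
(406*(-113) + a(I(5), h)) + Q = (406*(-113) + (-30 + (-63 + 7*5² + 14*5))) + 3604900 = (-45878 + (-30 + (-63 + 7*25 + 70))) + 3604900 = (-45878 + (-30 + (-63 + 175 + 70))) + 3604900 = (-45878 + (-30 + 182)) + 3604900 = (-45878 + 152) + 3604900 = -45726 + 3604900 = 3559174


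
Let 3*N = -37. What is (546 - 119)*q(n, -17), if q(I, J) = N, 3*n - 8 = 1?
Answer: -15799/3 ≈ -5266.3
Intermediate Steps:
n = 3 (n = 8/3 + (⅓)*1 = 8/3 + ⅓ = 3)
N = -37/3 (N = (⅓)*(-37) = -37/3 ≈ -12.333)
q(I, J) = -37/3
(546 - 119)*q(n, -17) = (546 - 119)*(-37/3) = 427*(-37/3) = -15799/3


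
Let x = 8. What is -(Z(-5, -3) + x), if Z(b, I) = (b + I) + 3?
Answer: -3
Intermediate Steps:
Z(b, I) = 3 + I + b (Z(b, I) = (I + b) + 3 = 3 + I + b)
-(Z(-5, -3) + x) = -((3 - 3 - 5) + 8) = -(-5 + 8) = -1*3 = -3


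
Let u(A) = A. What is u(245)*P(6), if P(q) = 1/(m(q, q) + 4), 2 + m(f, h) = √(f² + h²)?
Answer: -245/34 + 735*√2/34 ≈ 23.366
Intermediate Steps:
m(f, h) = -2 + √(f² + h²)
P(q) = 1/(2 + √2*√(q²)) (P(q) = 1/((-2 + √(q² + q²)) + 4) = 1/((-2 + √(2*q²)) + 4) = 1/((-2 + √2*√(q²)) + 4) = 1/(2 + √2*√(q²)))
u(245)*P(6) = 245/(2 + √2*√(6²)) = 245/(2 + √2*√36) = 245/(2 + √2*6) = 245/(2 + 6*√2)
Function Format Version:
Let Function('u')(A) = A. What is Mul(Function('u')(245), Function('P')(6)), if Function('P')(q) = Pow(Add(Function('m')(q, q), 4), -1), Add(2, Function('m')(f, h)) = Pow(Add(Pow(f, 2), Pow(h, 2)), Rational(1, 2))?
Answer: Add(Rational(-245, 34), Mul(Rational(735, 34), Pow(2, Rational(1, 2)))) ≈ 23.366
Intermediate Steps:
Function('m')(f, h) = Add(-2, Pow(Add(Pow(f, 2), Pow(h, 2)), Rational(1, 2)))
Function('P')(q) = Pow(Add(2, Mul(Pow(2, Rational(1, 2)), Pow(Pow(q, 2), Rational(1, 2)))), -1) (Function('P')(q) = Pow(Add(Add(-2, Pow(Add(Pow(q, 2), Pow(q, 2)), Rational(1, 2))), 4), -1) = Pow(Add(Add(-2, Pow(Mul(2, Pow(q, 2)), Rational(1, 2))), 4), -1) = Pow(Add(Add(-2, Mul(Pow(2, Rational(1, 2)), Pow(Pow(q, 2), Rational(1, 2)))), 4), -1) = Pow(Add(2, Mul(Pow(2, Rational(1, 2)), Pow(Pow(q, 2), Rational(1, 2)))), -1))
Mul(Function('u')(245), Function('P')(6)) = Mul(245, Pow(Add(2, Mul(Pow(2, Rational(1, 2)), Pow(Pow(6, 2), Rational(1, 2)))), -1)) = Mul(245, Pow(Add(2, Mul(Pow(2, Rational(1, 2)), Pow(36, Rational(1, 2)))), -1)) = Mul(245, Pow(Add(2, Mul(Pow(2, Rational(1, 2)), 6)), -1)) = Mul(245, Pow(Add(2, Mul(6, Pow(2, Rational(1, 2)))), -1))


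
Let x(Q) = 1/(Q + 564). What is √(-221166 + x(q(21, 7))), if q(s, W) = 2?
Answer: I*√70851854530/566 ≈ 470.28*I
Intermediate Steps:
x(Q) = 1/(564 + Q)
√(-221166 + x(q(21, 7))) = √(-221166 + 1/(564 + 2)) = √(-221166 + 1/566) = √(-125179955/566) = I*√70851854530/566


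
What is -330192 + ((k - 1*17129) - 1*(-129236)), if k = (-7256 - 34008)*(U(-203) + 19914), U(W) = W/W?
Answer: -821990645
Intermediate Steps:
U(W) = 1
k = -821772560 (k = (-7256 - 34008)*(1 + 19914) = -41264*19915 = -821772560)
-330192 + ((k - 1*17129) - 1*(-129236)) = -330192 + ((-821772560 - 1*17129) - 1*(-129236)) = -330192 + ((-821772560 - 17129) + 129236) = -330192 + (-821789689 + 129236) = -330192 - 821660453 = -821990645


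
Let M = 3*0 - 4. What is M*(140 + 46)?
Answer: -744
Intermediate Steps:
M = -4 (M = 0 - 4 = -4)
M*(140 + 46) = -4*(140 + 46) = -4*186 = -744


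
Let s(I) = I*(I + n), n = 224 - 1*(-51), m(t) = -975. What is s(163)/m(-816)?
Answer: -23798/325 ≈ -73.225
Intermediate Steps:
n = 275 (n = 224 + 51 = 275)
s(I) = I*(275 + I) (s(I) = I*(I + 275) = I*(275 + I))
s(163)/m(-816) = (163*(275 + 163))/(-975) = (163*438)*(-1/975) = 71394*(-1/975) = -23798/325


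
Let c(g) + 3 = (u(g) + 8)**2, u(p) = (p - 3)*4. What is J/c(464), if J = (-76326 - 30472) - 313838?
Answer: -420636/3429901 ≈ -0.12264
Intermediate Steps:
u(p) = -12 + 4*p (u(p) = (-3 + p)*4 = -12 + 4*p)
c(g) = -3 + (-4 + 4*g)**2 (c(g) = -3 + ((-12 + 4*g) + 8)**2 = -3 + (-4 + 4*g)**2)
J = -420636 (J = -106798 - 313838 = -420636)
J/c(464) = -420636/(-3 + 16*(-1 + 464)**2) = -420636/(-3 + 16*463**2) = -420636/(-3 + 16*214369) = -420636/(-3 + 3429904) = -420636/3429901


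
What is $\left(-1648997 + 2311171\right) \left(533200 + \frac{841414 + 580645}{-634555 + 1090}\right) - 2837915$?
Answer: $\frac{223655493641290259}{633465} \approx 3.5307 \cdot 10^{11}$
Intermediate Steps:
$\left(-1648997 + 2311171\right) \left(533200 + \frac{841414 + 580645}{-634555 + 1090}\right) - 2837915 = 662174 \left(533200 + \frac{1422059}{-633465}\right) - 2837915 = 662174 \left(533200 + 1422059 \left(- \frac{1}{633465}\right)\right) - 2837915 = 662174 \left(533200 - \frac{1422059}{633465}\right) - 2837915 = 662174 \cdot \frac{337762115941}{633465} - 2837915 = \frac{223657291361115734}{633465} - 2837915 = \frac{223655493641290259}{633465}$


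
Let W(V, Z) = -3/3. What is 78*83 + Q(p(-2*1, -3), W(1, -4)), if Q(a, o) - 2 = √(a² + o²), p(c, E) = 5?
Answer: 6476 + √26 ≈ 6481.1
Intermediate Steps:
W(V, Z) = -1 (W(V, Z) = -3*⅓ = -1)
Q(a, o) = 2 + √(a² + o²)
78*83 + Q(p(-2*1, -3), W(1, -4)) = 78*83 + (2 + √(5² + (-1)²)) = 6474 + (2 + √(25 + 1)) = 6474 + (2 + √26) = 6476 + √26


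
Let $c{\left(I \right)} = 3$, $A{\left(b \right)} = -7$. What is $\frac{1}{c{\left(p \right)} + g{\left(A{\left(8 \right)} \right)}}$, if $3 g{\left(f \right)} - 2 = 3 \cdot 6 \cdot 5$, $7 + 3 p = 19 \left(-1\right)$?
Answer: $\frac{3}{101} \approx 0.029703$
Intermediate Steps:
$p = - \frac{26}{3}$ ($p = - \frac{7}{3} + \frac{19 \left(-1\right)}{3} = - \frac{7}{3} + \frac{1}{3} \left(-19\right) = - \frac{7}{3} - \frac{19}{3} = - \frac{26}{3} \approx -8.6667$)
$g{\left(f \right)} = \frac{92}{3}$ ($g{\left(f \right)} = \frac{2}{3} + \frac{3 \cdot 6 \cdot 5}{3} = \frac{2}{3} + \frac{18 \cdot 5}{3} = \frac{2}{3} + \frac{1}{3} \cdot 90 = \frac{2}{3} + 30 = \frac{92}{3}$)
$\frac{1}{c{\left(p \right)} + g{\left(A{\left(8 \right)} \right)}} = \frac{1}{3 + \frac{92}{3}} = \frac{1}{\frac{101}{3}} = \frac{3}{101}$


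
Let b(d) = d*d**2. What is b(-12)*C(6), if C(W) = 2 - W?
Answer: 6912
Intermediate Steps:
b(d) = d**3
b(-12)*C(6) = (-12)**3*(2 - 1*6) = -1728*(2 - 6) = -1728*(-4) = 6912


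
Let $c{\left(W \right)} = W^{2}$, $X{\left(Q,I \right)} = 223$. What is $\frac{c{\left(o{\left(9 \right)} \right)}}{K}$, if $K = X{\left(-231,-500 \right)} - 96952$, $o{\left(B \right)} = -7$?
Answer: $- \frac{49}{96729} \approx -0.00050657$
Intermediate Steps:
$K = -96729$ ($K = 223 - 96952 = -96729$)
$\frac{c{\left(o{\left(9 \right)} \right)}}{K} = \frac{\left(-7\right)^{2}}{-96729} = 49 \left(- \frac{1}{96729}\right) = - \frac{49}{96729}$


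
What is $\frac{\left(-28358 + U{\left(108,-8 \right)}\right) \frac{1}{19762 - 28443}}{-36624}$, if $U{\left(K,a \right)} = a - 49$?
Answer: $- \frac{28415}{317932944} \approx -8.9374 \cdot 10^{-5}$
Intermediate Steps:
$U{\left(K,a \right)} = -49 + a$
$\frac{\left(-28358 + U{\left(108,-8 \right)}\right) \frac{1}{19762 - 28443}}{-36624} = \frac{\left(-28358 - 57\right) \frac{1}{19762 - 28443}}{-36624} = \frac{-28358 - 57}{-8681} \left(- \frac{1}{36624}\right) = \left(-28415\right) \left(- \frac{1}{8681}\right) \left(- \frac{1}{36624}\right) = \frac{28415}{8681} \left(- \frac{1}{36624}\right) = - \frac{28415}{317932944}$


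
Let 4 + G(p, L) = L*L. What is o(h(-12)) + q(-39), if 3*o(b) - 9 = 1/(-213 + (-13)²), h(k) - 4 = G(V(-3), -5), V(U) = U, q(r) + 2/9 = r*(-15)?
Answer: 232757/396 ≈ 587.77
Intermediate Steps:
q(r) = -2/9 - 15*r (q(r) = -2/9 + r*(-15) = -2/9 - 15*r)
G(p, L) = -4 + L² (G(p, L) = -4 + L*L = -4 + L²)
h(k) = 25 (h(k) = 4 + (-4 + (-5)²) = 4 + (-4 + 25) = 4 + 21 = 25)
o(b) = 395/132 (o(b) = 3 + 1/(3*(-213 + (-13)²)) = 3 + 1/(3*(-213 + 169)) = 3 + (⅓)/(-44) = 3 + (⅓)*(-1/44) = 3 - 1/132 = 395/132)
o(h(-12)) + q(-39) = 395/132 + (-2/9 - 15*(-39)) = 395/132 + (-2/9 + 585) = 395/132 + 5263/9 = 232757/396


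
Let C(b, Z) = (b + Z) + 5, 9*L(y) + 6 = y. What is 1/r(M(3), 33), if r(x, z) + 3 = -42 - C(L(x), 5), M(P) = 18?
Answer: -3/169 ≈ -0.017751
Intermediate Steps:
L(y) = -⅔ + y/9
C(b, Z) = 5 + Z + b (C(b, Z) = (Z + b) + 5 = 5 + Z + b)
r(x, z) = -163/3 - x/9 (r(x, z) = -3 + (-42 - (5 + 5 + (-⅔ + x/9))) = -3 + (-42 - (28/3 + x/9)) = -3 + (-42 + (-28/3 - x/9)) = -3 + (-154/3 - x/9) = -163/3 - x/9)
1/r(M(3), 33) = 1/(-163/3 - ⅑*18) = 1/(-163/3 - 2) = 1/(-169/3) = -3/169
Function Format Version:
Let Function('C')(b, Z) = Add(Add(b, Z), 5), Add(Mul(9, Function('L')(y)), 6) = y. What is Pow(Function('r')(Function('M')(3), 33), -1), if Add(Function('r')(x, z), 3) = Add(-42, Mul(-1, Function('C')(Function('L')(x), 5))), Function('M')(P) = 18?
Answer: Rational(-3, 169) ≈ -0.017751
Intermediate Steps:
Function('L')(y) = Add(Rational(-2, 3), Mul(Rational(1, 9), y))
Function('C')(b, Z) = Add(5, Z, b) (Function('C')(b, Z) = Add(Add(Z, b), 5) = Add(5, Z, b))
Function('r')(x, z) = Add(Rational(-163, 3), Mul(Rational(-1, 9), x)) (Function('r')(x, z) = Add(-3, Add(-42, Mul(-1, Add(5, 5, Add(Rational(-2, 3), Mul(Rational(1, 9), x)))))) = Add(-3, Add(-42, Mul(-1, Add(Rational(28, 3), Mul(Rational(1, 9), x))))) = Add(-3, Add(-42, Add(Rational(-28, 3), Mul(Rational(-1, 9), x)))) = Add(-3, Add(Rational(-154, 3), Mul(Rational(-1, 9), x))) = Add(Rational(-163, 3), Mul(Rational(-1, 9), x)))
Pow(Function('r')(Function('M')(3), 33), -1) = Pow(Add(Rational(-163, 3), Mul(Rational(-1, 9), 18)), -1) = Pow(Add(Rational(-163, 3), -2), -1) = Pow(Rational(-169, 3), -1) = Rational(-3, 169)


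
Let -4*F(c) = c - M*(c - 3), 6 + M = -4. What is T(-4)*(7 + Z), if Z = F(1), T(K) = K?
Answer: -47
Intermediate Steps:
M = -10 (M = -6 - 4 = -10)
F(c) = 15/2 - 11*c/4 (F(c) = -(c - (-10)*(c - 3))/4 = -(c - (-10)*(-3 + c))/4 = -(c - (30 - 10*c))/4 = -(c + (-30 + 10*c))/4 = -(-30 + 11*c)/4 = 15/2 - 11*c/4)
Z = 19/4 (Z = 15/2 - 11/4*1 = 15/2 - 11/4 = 19/4 ≈ 4.7500)
T(-4)*(7 + Z) = -4*(7 + 19/4) = -4*47/4 = -47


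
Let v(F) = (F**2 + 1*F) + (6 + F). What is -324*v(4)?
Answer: -9720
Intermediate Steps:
v(F) = 6 + F**2 + 2*F (v(F) = (F**2 + F) + (6 + F) = (F + F**2) + (6 + F) = 6 + F**2 + 2*F)
-324*v(4) = -324*(6 + 4**2 + 2*4) = -324*(6 + 16 + 8) = -324*30 = -9720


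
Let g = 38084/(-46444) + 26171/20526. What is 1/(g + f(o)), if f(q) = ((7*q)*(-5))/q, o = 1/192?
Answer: -238327386/8233015075 ≈ -0.028948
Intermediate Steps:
g = 108443435/238327386 (g = 38084*(-1/46444) + 26171*(1/20526) = -9521/11611 + 26171/20526 = 108443435/238327386 ≈ 0.45502)
o = 1/192 ≈ 0.0052083
f(q) = -35 (f(q) = (-35*q)/q = -35)
1/(g + f(o)) = 1/(108443435/238327386 - 35) = 1/(-8233015075/238327386) = -238327386/8233015075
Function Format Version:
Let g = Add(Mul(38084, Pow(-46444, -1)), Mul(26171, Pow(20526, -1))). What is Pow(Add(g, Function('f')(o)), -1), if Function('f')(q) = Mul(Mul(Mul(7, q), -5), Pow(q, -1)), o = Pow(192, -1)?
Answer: Rational(-238327386, 8233015075) ≈ -0.028948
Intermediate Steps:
g = Rational(108443435, 238327386) (g = Add(Mul(38084, Rational(-1, 46444)), Mul(26171, Rational(1, 20526))) = Add(Rational(-9521, 11611), Rational(26171, 20526)) = Rational(108443435, 238327386) ≈ 0.45502)
o = Rational(1, 192) ≈ 0.0052083
Function('f')(q) = -35 (Function('f')(q) = Mul(Mul(-35, q), Pow(q, -1)) = -35)
Pow(Add(g, Function('f')(o)), -1) = Pow(Add(Rational(108443435, 238327386), -35), -1) = Pow(Rational(-8233015075, 238327386), -1) = Rational(-238327386, 8233015075)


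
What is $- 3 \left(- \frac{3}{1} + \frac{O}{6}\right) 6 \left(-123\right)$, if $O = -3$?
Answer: $-7749$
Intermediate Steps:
$- 3 \left(- \frac{3}{1} + \frac{O}{6}\right) 6 \left(-123\right) = - 3 \left(- \frac{3}{1} - \frac{3}{6}\right) 6 \left(-123\right) = - 3 \left(\left(-3\right) 1 - \frac{1}{2}\right) 6 \left(-123\right) = - 3 \left(-3 - \frac{1}{2}\right) 6 \left(-123\right) = \left(-3\right) \left(- \frac{7}{2}\right) 6 \left(-123\right) = \frac{21}{2} \cdot 6 \left(-123\right) = 63 \left(-123\right) = -7749$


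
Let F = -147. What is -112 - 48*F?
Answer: 6944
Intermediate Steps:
-112 - 48*F = -112 - 48*(-147) = -112 + 7056 = 6944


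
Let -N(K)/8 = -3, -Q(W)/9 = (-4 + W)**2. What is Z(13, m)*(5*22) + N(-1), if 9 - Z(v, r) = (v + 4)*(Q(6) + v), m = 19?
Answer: 44024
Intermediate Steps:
Q(W) = -9*(-4 + W)**2
N(K) = 24 (N(K) = -8*(-3) = 24)
Z(v, r) = 9 - (-36 + v)*(4 + v) (Z(v, r) = 9 - (v + 4)*(-9*(-4 + 6)**2 + v) = 9 - (4 + v)*(-9*2**2 + v) = 9 - (4 + v)*(-9*4 + v) = 9 - (4 + v)*(-36 + v) = 9 - (-36 + v)*(4 + v))
Z(13, m)*(5*22) + N(-1) = (153 - 1*13**2 + 32*13)*(5*22) + 24 = (153 - 1*169 + 416)*110 + 24 = (153 - 169 + 416)*110 + 24 = 400*110 + 24 = 44000 + 24 = 44024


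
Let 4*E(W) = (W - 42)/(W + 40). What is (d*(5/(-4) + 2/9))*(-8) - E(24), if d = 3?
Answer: 9499/384 ≈ 24.737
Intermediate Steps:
E(W) = (-42 + W)/(4*(40 + W)) (E(W) = ((W - 42)/(W + 40))/4 = ((-42 + W)/(40 + W))/4 = (-42 + W)/(4*(40 + W)))
(d*(5/(-4) + 2/9))*(-8) - E(24) = (3*(5/(-4) + 2/9))*(-8) - (-42 + 24)/(4*(40 + 24)) = (3*(5*(-¼) + 2*(⅑)))*(-8) - (-18)/(4*64) = (3*(-5/4 + 2/9))*(-8) - (-18)/(4*64) = (3*(-37/36))*(-8) - 1*(-9/128) = -37/12*(-8) + 9/128 = 74/3 + 9/128 = 9499/384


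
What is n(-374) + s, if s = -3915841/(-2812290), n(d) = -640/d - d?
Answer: 198318133087/525898230 ≈ 377.10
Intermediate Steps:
n(d) = -d - 640/d
s = 3915841/2812290 (s = -3915841*(-1/2812290) = 3915841/2812290 ≈ 1.3924)
n(-374) + s = (-1*(-374) - 640/(-374)) + 3915841/2812290 = (374 - 640*(-1/374)) + 3915841/2812290 = (374 + 320/187) + 3915841/2812290 = 70258/187 + 3915841/2812290 = 198318133087/525898230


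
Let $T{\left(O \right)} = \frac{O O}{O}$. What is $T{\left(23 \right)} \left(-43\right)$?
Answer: $-989$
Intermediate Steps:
$T{\left(O \right)} = O$ ($T{\left(O \right)} = \frac{O^{2}}{O} = O$)
$T{\left(23 \right)} \left(-43\right) = 23 \left(-43\right) = -989$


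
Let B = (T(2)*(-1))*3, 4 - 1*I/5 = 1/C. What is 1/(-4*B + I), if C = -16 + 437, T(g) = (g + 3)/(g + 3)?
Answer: 421/13467 ≈ 0.031262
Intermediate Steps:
T(g) = 1 (T(g) = (3 + g)/(3 + g) = 1)
C = 421
I = 8415/421 (I = 20 - 5/421 = 8415/421 ≈ 19.988)
B = -3 (B = (1*(-1))*3 = -1*3 = -3)
1/(-4*B + I) = 1/(-4*(-3) + 8415/421) = 1/(12 + 8415/421) = 1/(13467/421) = 421/13467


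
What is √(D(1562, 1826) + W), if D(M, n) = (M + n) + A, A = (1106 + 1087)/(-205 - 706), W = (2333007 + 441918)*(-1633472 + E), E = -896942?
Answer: 5*I*√233098552376091137/911 ≈ 2.6499e+6*I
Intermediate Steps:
W = -7021709068950 (W = (2333007 + 441918)*(-1633472 - 896942) = 2774925*(-2530414) = -7021709068950)
A = -2193/911 (A = 2193/(-911) = 2193*(-1/911) = -2193/911 ≈ -2.4072)
D(M, n) = -2193/911 + M + n (D(M, n) = (M + n) - 2193/911 = -2193/911 + M + n)
√(D(1562, 1826) + W) = √((-2193/911 + 1562 + 1826) - 7021709068950) = √(3084275/911 - 7021709068950) = √(-6396776958729175/911) = 5*I*√233098552376091137/911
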